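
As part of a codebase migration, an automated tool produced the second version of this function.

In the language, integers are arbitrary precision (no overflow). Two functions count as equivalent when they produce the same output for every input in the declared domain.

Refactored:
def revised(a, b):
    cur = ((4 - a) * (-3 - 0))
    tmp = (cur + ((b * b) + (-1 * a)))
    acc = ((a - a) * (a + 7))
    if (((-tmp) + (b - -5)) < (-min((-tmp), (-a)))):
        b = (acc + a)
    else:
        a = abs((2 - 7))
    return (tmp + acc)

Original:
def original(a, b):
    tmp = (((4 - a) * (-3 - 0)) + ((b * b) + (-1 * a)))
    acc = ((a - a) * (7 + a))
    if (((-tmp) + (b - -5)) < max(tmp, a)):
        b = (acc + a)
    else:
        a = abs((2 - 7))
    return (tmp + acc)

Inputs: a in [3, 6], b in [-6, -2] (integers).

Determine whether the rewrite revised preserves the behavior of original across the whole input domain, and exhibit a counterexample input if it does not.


Reading the diff, among the changes: statement counts differ, plus min/max/abs usage differs, plus local variable names differ.
Tracing a=5, b=-5: original: tmp=23, then acc=0, then (((-tmp) + (b - -5)) < max(tmp, a)) is true, then b=5, then returns 23 | revised: cur=3, then tmp=23, then acc=0, then (((-tmp) + (b - -5)) < (-min((-tmp), (-a)))) is true, then b=5, then returns 23 — matching result 23.
Sweeping the whole domain (20 inputs) finds no disagreement.
verdict: equivalent


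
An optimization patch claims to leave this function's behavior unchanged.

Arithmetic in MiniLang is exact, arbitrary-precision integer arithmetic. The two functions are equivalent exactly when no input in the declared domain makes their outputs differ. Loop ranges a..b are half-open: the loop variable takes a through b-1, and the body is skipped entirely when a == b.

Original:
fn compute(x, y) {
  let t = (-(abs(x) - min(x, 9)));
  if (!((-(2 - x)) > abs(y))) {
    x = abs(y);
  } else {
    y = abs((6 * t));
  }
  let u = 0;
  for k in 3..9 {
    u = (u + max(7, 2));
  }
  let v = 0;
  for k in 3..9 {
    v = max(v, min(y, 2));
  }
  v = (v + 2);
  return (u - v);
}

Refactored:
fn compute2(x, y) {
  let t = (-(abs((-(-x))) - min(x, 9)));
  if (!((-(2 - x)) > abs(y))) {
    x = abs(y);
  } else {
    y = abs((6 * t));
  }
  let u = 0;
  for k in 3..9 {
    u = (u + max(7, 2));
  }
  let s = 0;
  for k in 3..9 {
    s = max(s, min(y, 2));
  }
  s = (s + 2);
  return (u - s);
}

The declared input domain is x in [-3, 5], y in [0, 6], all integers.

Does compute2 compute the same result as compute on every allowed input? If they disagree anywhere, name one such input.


Behavior is preserved: although local variable names differ, the outputs never diverge.
Spot check at x=5, y=6 — compute: t becomes 0; next (!((-(2 - x)) > abs(y))) evaluates to true; next x becomes 6; next u becomes 0; next at k=3:; next u becomes 7; next at k=4:; next u becomes 14; next at k=5:; next u becomes 21; next at k=6:; next u becomes 28; next at k=7:; next u becomes 35; next at k=8:; next u becomes 42; next v becomes 0; next at k=3:; next v becomes 2; next at k=4:; next v becomes 2; next at k=5:; next v becomes 2; next at k=6:; next v becomes 2; next at k=7:; next v becomes 2; next at k=8:; next v becomes 2; next v becomes 4; next final value 38. compute2: t becomes 0; next (!((-(2 - x)) > abs(y))) evaluates to true; next x becomes 6; next u becomes 0; next at k=3:; next u becomes 7; next at k=4:; next u becomes 14; next at k=5:; next u becomes 21; next at k=6:; next u becomes 28; next at k=7:; next u becomes 35; next at k=8:; next u becomes 42; next s becomes 0; next at k=3:; next s becomes 2; next at k=4:; next s becomes 2; next at k=5:; next s becomes 2; next at k=6:; next s becomes 2; next at k=7:; next s becomes 2; next at k=8:; next s becomes 2; next s becomes 4; next final value 38. Both give 38.
An exhaustive pass over the 63 declared inputs shows identical outputs.
verdict: equivalent


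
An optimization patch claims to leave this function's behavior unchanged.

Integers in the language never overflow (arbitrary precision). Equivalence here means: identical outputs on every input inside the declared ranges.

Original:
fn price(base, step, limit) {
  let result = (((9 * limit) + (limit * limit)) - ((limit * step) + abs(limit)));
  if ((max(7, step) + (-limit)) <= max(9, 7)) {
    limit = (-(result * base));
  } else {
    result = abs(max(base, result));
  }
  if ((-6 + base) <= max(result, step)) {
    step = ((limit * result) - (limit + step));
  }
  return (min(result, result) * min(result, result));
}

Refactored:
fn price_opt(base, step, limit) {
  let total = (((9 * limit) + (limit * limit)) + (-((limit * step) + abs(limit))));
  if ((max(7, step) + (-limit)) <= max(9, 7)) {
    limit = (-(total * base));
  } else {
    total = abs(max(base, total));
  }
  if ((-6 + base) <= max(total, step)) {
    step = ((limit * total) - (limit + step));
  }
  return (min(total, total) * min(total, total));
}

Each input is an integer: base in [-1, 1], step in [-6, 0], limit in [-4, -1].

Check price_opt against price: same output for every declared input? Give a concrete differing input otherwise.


The two are interchangeable: arithmetic usage differs, plus local variable names differ, and every declared input agrees.
As a probe, take base=-1, step=-3, limit=-2: price runs result := -22 | ((max(7, step) + (-limit)) <= max(9, 7)): true | limit := -22 | ((-6 + base) <= max(result, step)): true | step := 509 | result 484; price_opt runs total := -22 | ((max(7, step) + (-limit)) <= max(9, 7)): true | limit := -22 | ((-6 + base) <= max(total, step)): true | step := 509 | result 484; both end at 484.
Checked all 84 inputs in the declared domain: the outputs agree on every one.
verdict: equivalent


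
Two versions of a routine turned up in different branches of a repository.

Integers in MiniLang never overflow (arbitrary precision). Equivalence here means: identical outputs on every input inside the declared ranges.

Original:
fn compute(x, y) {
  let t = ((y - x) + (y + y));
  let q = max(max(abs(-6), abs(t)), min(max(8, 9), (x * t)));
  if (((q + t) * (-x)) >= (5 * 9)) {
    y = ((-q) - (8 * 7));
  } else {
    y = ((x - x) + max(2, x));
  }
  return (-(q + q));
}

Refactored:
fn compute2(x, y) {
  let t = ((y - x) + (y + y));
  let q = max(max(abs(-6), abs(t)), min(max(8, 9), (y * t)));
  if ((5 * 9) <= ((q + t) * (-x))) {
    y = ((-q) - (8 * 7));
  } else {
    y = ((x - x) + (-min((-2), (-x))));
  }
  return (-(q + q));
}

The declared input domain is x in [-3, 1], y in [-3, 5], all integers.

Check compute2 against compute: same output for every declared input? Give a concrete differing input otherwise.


There is a counterexample at x=-3, y=-2: -18 on one side, -12 on the other.
compute: t becomes -3; next q becomes 9; next (((q + t) * (-x)) >= (5 * 9)) evaluates to false; next y becomes 2; next final value -18
compute2: t becomes -3; next q becomes 6; next ((5 * 9) <= ((q + t) * (-x))) evaluates to false; next y becomes 2; next final value -12
verdict: not equivalent; witness: x=-3, y=-2


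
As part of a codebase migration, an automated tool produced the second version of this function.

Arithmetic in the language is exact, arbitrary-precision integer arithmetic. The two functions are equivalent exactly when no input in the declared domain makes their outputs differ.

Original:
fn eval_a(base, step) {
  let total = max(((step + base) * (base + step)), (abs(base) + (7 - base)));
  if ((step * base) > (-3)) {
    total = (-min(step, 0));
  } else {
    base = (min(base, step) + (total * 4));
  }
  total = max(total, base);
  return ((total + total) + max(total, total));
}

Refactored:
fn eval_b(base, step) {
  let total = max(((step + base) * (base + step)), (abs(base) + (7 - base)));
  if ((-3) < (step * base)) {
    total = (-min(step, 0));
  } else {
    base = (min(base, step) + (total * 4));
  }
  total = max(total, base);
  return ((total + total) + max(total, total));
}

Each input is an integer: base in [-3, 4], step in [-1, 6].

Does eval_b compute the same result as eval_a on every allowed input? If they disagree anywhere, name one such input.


Equivalent — the differences include comparison usage differs, yet no declared input distinguishes the two.
Tracing base=0, step=2: eval_a: total becomes 7; next ((step * base) > (-3)) evaluates to true; next total becomes 0; next total becomes 0; next final value 0 | eval_b: total becomes 7; next ((-3) < (step * base)) evaluates to true; next total becomes 0; next total becomes 0; next final value 0 — matching result 0.
Sweeping the whole domain (64 inputs) finds no disagreement.
verdict: equivalent


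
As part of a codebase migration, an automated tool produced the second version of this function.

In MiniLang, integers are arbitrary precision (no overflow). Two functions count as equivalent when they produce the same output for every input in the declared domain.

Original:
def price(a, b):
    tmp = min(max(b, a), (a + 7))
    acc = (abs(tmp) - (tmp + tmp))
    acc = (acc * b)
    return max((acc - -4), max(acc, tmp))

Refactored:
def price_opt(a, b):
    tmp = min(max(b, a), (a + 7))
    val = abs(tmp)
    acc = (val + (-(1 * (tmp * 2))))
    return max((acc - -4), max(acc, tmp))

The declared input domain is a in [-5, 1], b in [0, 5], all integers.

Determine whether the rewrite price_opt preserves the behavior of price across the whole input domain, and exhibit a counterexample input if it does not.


Not equivalent: a=1, b=0 separates them (4 vs 3).
price: tmp becomes 1; next acc becomes -1; next acc becomes 0; next final value 4
price_opt: tmp becomes 1; next val becomes 1; next acc becomes -1; next final value 3
verdict: not equivalent; witness: a=1, b=0


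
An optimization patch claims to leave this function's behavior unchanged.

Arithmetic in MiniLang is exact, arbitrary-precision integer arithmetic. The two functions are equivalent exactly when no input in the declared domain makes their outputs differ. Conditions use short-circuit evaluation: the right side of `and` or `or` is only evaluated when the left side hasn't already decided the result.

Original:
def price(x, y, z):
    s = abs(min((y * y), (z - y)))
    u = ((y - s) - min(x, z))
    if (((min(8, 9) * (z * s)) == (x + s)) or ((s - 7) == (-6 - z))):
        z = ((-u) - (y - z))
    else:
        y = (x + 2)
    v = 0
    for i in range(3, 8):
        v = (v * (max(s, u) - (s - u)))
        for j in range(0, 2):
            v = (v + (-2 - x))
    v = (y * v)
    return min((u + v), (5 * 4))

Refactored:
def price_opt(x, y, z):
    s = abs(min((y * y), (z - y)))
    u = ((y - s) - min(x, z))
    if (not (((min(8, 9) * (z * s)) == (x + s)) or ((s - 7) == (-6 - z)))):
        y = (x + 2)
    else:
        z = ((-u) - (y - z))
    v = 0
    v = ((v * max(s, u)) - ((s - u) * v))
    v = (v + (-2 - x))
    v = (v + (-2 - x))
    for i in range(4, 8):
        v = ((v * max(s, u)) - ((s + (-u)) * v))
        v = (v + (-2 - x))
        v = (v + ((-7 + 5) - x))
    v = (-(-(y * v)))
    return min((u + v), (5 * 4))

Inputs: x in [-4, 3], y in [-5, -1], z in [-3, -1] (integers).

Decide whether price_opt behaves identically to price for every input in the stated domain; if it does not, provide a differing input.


Reading the diff, among the changes: loop structure differs, arithmetic usage differs, boolean connective usage differs, min/max/abs usage differs, local variable names differ, statement counts differ, constant usage differs.
Spot check at x=3, y=-1, z=-1 — price: s = 0; u = 0; (((min(8, 9) * (z * s)) == (x + s)) or ((s - 7) == (-6 - z))) -> false; y = 5; v = 0; [i=3]; v = 0; [j=0]; v = -5; [j=1]; v = -10; [i=4]; v = 0; [j=0]; v = -5; [j=1]; v = -10; [i=5]; v = 0; [j=0]; v = -5; [j=1]; v = -10; [i=6]; v = 0; [j=0]; v = -5; [j=1]; v = -10; [i=7]; v = 0; [j=0]; v = -5; [j=1]; v = -10; v = -50; return -50. price_opt: s = 0; u = 0; (not (((min(8, 9) * (z * s)) == (x + s)) or ((s - 7) == (-6 - z)))) -> true; y = 5; v = 0; v = 0; v = -5; v = -10; [i=4]; v = 0; v = -5; v = -10; [i=5]; v = 0; v = -5; v = -10; [i=6]; v = 0; v = -5; v = -10; [i=7]; v = 0; v = -5; v = -10; v = -50; return -50. Both give -50.
Across all 120 domain points the two functions coincide.
verdict: equivalent


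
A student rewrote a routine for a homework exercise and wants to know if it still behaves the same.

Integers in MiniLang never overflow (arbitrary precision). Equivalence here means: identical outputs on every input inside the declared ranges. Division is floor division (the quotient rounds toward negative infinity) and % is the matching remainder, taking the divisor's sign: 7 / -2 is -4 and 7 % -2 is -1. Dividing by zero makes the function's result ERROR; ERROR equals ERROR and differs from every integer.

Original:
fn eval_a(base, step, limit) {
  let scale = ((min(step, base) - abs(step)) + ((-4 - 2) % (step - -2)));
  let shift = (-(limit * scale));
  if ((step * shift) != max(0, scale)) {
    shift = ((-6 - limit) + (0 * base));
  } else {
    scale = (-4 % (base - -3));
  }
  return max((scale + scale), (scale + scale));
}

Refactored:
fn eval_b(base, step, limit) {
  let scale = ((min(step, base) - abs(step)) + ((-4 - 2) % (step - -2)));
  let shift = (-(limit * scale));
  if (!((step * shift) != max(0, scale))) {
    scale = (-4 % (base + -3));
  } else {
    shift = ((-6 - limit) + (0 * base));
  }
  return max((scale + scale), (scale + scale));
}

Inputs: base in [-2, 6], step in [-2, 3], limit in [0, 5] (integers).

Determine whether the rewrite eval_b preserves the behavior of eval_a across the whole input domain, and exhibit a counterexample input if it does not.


The rewrite breaks on base=-2, step=-1, limit=0, where the results are 0 and -8.
eval_a: scale=-3, then shift=0, then ((step * shift) != max(0, scale)) is false, then scale=0, then returns 0
eval_b: scale=-3, then shift=0, then (!((step * shift) != max(0, scale))) is true, then scale=-4, then returns -8
verdict: not equivalent; witness: base=-2, step=-1, limit=0


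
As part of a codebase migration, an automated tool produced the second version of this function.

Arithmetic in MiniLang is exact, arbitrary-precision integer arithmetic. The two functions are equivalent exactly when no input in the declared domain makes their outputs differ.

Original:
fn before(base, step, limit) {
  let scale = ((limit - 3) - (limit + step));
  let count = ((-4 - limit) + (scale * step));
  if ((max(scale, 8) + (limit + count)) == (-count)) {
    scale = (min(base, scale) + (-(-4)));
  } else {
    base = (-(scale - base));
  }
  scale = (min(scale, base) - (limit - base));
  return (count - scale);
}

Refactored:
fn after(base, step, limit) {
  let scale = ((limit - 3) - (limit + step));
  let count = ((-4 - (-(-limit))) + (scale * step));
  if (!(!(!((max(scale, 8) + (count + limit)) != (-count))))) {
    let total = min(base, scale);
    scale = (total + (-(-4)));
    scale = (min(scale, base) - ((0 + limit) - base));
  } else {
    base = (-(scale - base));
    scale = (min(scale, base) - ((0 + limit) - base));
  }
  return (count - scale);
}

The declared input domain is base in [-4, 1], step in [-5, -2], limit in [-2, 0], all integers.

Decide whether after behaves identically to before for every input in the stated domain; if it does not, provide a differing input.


Differences: local variable names differ; arithmetic usage differs; constant usage differs; boolean connective usage differs; min/max/abs usage differs; statement counts differ; comparison usage differs — yet all 72 inputs agree.
verdict: equivalent


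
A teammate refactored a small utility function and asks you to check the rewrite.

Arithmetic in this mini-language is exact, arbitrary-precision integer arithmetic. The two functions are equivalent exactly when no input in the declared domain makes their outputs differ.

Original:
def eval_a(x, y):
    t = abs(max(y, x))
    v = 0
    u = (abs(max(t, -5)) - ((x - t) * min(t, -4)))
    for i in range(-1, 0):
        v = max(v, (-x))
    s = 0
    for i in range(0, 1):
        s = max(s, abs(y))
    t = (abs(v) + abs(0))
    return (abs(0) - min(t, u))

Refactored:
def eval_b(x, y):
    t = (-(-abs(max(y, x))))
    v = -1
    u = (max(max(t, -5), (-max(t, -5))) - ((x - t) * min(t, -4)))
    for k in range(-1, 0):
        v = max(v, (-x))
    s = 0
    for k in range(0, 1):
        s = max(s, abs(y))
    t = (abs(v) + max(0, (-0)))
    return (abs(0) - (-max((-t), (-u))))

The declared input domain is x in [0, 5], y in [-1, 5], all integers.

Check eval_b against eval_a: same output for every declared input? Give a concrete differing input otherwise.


Take x=1, y=-1.
eval_a: t = 1; v = 0; u = 1; [i=-1]; v = 0; s = 0; [i=0]; s = 1; t = 0; return 0
eval_b: t = 1; v = -1; u = 1; [k=-1]; v = -1; s = 0; [k=0]; s = 1; t = 1; return -1
0 != -1, so the rewrite changes behavior.
verdict: not equivalent; witness: x=1, y=-1


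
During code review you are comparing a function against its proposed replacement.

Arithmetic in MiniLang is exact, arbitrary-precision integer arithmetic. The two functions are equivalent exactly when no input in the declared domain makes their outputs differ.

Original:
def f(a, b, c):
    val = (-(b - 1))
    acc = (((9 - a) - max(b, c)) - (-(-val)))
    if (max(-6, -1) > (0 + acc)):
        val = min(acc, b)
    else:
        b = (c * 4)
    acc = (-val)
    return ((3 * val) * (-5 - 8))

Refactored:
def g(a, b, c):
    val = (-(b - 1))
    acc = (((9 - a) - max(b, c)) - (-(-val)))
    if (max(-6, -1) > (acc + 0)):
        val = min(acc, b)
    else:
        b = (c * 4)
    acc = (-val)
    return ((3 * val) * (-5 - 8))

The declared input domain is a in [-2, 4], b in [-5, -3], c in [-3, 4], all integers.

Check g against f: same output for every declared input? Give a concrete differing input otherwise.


The two are interchangeable: same computation, different form, and every declared input agrees.
Tracing a=-1, b=-5, c=1: f: val = 6; acc = 3; (max(-6, -1) > (0 + acc)) -> false; b = 4; acc = -6; return -234 | g: val = 6; acc = 3; (max(-6, -1) > (acc + 0)) -> false; b = 4; acc = -6; return -234 — matching result -234.
Every one of the 168 inputs gives matching results.
verdict: equivalent


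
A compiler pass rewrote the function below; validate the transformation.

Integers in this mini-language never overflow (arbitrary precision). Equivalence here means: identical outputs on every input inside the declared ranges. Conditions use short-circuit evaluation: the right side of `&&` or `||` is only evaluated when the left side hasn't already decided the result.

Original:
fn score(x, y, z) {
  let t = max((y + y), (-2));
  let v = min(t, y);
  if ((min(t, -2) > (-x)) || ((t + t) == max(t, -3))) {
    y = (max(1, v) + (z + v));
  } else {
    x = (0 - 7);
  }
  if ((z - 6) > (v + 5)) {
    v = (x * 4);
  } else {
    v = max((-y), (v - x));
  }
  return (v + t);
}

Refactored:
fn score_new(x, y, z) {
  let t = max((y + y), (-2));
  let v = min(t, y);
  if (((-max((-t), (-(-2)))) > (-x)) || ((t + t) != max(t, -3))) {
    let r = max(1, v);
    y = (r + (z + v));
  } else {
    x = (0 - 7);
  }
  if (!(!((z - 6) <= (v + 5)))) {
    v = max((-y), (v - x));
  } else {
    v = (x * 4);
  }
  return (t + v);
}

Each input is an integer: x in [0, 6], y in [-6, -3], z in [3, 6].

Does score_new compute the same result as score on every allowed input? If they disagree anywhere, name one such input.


x=0, y=-6, z=3 yields 4 from score but 0 from score_new.
verdict: not equivalent; witness: x=0, y=-6, z=3


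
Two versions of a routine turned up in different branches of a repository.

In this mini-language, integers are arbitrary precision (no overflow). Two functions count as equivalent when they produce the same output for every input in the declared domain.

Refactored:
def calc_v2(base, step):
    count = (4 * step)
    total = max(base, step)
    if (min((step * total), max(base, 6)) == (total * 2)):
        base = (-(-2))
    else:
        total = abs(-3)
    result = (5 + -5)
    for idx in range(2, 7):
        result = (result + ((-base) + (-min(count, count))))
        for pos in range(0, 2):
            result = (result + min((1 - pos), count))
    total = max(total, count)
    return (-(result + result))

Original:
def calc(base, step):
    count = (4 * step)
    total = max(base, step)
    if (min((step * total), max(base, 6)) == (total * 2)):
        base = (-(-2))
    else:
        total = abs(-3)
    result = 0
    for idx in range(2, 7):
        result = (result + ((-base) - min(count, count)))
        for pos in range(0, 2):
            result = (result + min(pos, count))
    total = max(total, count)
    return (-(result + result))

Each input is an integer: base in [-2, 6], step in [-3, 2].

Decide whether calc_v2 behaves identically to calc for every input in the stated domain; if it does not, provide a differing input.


Comparing the listings, the differences include: arithmetic usage differs; also constant usage differs.
Spot check at base=-2, step=0 — calc: count := 0 | total := 0 | (min((step * total), max(base, 6)) == (total * 2)): true | base := 2 | result := 0 | iter idx=2: | result := -2 | iter pos=0: | result := -2 | iter pos=1: | result := -2 | iter idx=3: | result := -4 | iter pos=0: | result := -4 | iter pos=1: | result := -4 | iter idx=4: | result := -6 | iter pos=0: | result := -6 | iter pos=1: | result := -6 | iter idx=5: | result := -8 | iter pos=0: | result := -8 | iter pos=1: | result := -8 | iter idx=6: | result := -10 | iter pos=0: | result := -10 | iter pos=1: | result := -10 | total := 0 | result 20. calc_v2: count := 0 | total := 0 | (min((step * total), max(base, 6)) == (total * 2)): true | base := 2 | result := 0 | iter idx=2: | result := -2 | iter pos=0: | result := -2 | iter pos=1: | result := -2 | iter idx=3: | result := -4 | iter pos=0: | result := -4 | iter pos=1: | result := -4 | iter idx=4: | result := -6 | iter pos=0: | result := -6 | iter pos=1: | result := -6 | iter idx=5: | result := -8 | iter pos=0: | result := -8 | iter pos=1: | result := -8 | iter idx=6: | result := -10 | iter pos=0: | result := -10 | iter pos=1: | result := -10 | total := 0 | result 20. Both give 20.
Across all 54 domain points the two functions coincide.
verdict: equivalent


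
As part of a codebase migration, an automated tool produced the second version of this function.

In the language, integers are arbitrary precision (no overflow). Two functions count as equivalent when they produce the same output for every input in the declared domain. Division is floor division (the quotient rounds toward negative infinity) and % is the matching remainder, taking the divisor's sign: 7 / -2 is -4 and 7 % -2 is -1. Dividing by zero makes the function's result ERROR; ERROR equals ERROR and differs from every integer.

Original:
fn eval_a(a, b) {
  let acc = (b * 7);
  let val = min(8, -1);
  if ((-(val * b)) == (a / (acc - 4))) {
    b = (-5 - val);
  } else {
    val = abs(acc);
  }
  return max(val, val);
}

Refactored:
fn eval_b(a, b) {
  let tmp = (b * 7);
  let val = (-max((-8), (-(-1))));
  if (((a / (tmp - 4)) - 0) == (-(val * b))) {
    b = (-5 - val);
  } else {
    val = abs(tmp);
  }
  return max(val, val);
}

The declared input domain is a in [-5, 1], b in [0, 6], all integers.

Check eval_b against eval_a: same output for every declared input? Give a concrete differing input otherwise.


The two versions differ — the changes include local variable names differ; and min/max/abs usage differs; and arithmetic usage differs; and constant usage differs.
As a probe, take a=1, b=4: eval_a runs acc becomes 28; next val becomes -1; next ((-(val * b)) == (a / (acc - 4))) evaluates to false; next val becomes 28; next final value 28; eval_b runs tmp becomes 28; next val becomes -1; next (((a / (tmp - 4)) - 0) == (-(val * b))) evaluates to false; next val becomes 28; next final value 28; both end at 28.
Checked all 49 inputs in the declared domain: the outputs agree on every one.
verdict: equivalent


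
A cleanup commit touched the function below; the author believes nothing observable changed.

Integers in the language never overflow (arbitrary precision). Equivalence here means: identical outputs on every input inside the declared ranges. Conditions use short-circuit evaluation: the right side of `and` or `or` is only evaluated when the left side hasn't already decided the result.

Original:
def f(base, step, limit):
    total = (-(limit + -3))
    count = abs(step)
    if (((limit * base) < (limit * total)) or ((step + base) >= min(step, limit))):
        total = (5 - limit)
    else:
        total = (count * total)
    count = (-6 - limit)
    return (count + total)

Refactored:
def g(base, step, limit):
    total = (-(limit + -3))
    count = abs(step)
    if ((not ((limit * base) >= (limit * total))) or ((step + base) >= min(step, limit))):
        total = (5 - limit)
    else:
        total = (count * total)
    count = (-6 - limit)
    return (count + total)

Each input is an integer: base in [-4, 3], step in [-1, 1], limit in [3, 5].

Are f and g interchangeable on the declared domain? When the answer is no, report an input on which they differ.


Behavior is preserved: although boolean connective usage differs, comparison usage differs, the outputs never diverge.
Tracing base=-4, step=1, limit=5: f: total becomes -2; next count becomes 1; next (((limit * base) < (limit * total)) or ((step + base) >= min(step, limit))) evaluates to true; next total becomes 0; next count becomes -11; next final value -11 | g: total becomes -2; next count becomes 1; next ((not ((limit * base) >= (limit * total))) or ((step + base) >= min(step, limit))) evaluates to true; next total becomes 0; next count becomes -11; next final value -11 — matching result -11.
Sweeping the whole domain (72 inputs) finds no disagreement.
verdict: equivalent


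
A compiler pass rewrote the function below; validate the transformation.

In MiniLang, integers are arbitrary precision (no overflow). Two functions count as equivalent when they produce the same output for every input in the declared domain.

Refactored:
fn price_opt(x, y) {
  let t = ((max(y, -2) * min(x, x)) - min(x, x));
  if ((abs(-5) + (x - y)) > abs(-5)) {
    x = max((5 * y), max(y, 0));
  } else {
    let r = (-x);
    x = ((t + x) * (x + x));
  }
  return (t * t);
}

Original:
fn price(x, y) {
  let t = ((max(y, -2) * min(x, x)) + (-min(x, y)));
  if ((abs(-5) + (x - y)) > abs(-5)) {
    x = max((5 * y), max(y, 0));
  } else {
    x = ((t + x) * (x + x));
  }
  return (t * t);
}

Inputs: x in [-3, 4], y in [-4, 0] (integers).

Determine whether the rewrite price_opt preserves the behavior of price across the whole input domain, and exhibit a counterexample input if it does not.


x=-3, y=-4 yields 100 from price but 81 from price_opt.
verdict: not equivalent; witness: x=-3, y=-4


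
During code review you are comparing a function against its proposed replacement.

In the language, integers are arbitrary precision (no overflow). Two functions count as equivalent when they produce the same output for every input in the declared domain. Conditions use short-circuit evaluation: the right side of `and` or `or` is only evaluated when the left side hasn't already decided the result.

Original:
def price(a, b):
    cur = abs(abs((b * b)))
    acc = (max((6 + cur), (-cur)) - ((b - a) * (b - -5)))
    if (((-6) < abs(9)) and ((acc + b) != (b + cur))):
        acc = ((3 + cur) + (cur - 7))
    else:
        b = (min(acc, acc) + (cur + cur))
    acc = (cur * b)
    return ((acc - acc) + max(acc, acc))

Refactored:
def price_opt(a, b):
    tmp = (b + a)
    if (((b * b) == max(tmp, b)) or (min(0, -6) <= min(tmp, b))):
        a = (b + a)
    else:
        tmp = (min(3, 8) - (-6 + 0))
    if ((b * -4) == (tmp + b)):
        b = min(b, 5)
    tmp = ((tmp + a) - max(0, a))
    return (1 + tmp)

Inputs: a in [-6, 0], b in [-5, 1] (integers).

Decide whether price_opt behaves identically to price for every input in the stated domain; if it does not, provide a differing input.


There is a counterexample at a=-6, b=-5: -125 on one side, 4 on the other.
price: cur=25, then acc=31, then (((-6) < abs(9)) and ((acc + b) != (b + cur))) is true, then acc=46, then acc=-125, then returns -125
price_opt: tmp=-11, then (((b * b) == max(tmp, b)) or (min(0, -6) <= min(tmp, b))) is false, then tmp=9, then ((b * -4) == (tmp + b)) is false, then tmp=3, then returns 4
verdict: not equivalent; witness: a=-6, b=-5


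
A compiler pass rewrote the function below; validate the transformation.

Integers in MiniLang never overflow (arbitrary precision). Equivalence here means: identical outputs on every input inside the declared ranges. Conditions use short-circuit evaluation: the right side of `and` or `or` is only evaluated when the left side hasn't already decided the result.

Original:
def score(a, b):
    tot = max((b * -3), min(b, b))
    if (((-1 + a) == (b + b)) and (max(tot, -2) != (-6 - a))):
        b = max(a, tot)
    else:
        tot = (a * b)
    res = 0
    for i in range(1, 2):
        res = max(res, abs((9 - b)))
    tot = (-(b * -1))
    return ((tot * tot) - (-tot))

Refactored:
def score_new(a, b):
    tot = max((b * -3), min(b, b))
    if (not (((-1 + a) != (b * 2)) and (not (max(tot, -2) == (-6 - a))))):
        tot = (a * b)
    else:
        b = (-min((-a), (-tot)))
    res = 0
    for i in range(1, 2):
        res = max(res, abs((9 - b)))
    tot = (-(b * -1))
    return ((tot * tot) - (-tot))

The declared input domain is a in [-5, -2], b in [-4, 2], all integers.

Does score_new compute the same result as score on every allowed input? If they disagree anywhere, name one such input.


Not equivalent: a=-5, b=-4 separates them (12 vs 156).
score: tot := 12 | (((-1 + a) == (b + b)) and (max(tot, -2) != (-6 - a))): false | tot := 20 | res := 0 | iter i=1: | res := 13 | tot := -4 | result 12
score_new: tot := 12 | (not (((-1 + a) != (b * 2)) and (not (max(tot, -2) == (-6 - a))))): false | b := 12 | res := 0 | iter i=1: | res := 3 | tot := 12 | result 156
verdict: not equivalent; witness: a=-5, b=-4


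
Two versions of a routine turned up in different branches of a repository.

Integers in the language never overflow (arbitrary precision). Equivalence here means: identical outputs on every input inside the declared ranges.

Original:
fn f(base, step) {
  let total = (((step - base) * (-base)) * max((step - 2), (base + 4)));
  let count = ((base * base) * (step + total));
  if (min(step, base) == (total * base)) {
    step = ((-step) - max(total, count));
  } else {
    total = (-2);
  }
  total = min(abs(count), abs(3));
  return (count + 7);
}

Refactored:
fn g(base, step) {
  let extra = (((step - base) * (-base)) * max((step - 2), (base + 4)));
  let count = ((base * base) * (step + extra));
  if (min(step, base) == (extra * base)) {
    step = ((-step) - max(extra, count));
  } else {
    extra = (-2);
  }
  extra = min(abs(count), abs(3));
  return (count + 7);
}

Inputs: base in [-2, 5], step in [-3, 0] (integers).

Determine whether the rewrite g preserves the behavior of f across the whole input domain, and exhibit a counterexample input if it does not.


This is a faithful refactor — local variable names differ, but the computed results match everywhere.
As a probe, take base=4, step=-3: f runs total=224, then count=3536, then (min(step, base) == (total * base)) is false, then total=-2, then total=3, then returns 3543; g runs extra=224, then count=3536, then (min(step, base) == (extra * base)) is false, then extra=-2, then extra=3, then returns 3543; both end at 3543.
Sweeping the whole domain (32 inputs) finds no disagreement.
verdict: equivalent


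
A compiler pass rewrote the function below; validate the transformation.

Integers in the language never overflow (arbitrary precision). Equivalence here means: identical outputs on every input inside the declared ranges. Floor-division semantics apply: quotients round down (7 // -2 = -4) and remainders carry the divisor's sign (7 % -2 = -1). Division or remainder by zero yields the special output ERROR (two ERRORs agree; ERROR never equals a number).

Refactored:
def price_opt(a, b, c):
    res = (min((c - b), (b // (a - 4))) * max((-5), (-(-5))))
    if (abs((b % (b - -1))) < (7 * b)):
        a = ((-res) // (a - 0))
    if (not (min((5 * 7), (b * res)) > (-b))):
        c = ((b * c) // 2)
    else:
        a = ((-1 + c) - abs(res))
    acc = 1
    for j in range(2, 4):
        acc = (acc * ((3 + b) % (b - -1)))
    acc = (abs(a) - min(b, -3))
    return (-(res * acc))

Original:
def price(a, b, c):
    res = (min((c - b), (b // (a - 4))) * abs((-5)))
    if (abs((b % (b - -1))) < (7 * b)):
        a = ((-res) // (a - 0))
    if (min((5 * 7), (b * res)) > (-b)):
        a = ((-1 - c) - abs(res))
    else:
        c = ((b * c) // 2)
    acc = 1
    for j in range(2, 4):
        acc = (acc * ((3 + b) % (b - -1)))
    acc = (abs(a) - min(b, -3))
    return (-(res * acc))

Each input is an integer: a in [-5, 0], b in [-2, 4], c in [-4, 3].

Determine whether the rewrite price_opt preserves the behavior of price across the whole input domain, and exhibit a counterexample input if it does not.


Consider the input a=-5, b=-2, c=-4.
price: res becomes -10; next (abs((b % (b - -1))) < (7 * b)) evaluates to false; next (min((5 * 7), (b * res)) > (-b)) evaluates to true; next a becomes -7; next acc becomes 1; next at j=2:; next acc becomes 0; next at j=3:; next acc becomes 0; next acc becomes 10; next final value 100
price_opt: res becomes -10; next (abs((b % (b - -1))) < (7 * b)) evaluates to false; next (not (min((5 * 7), (b * res)) > (-b))) evaluates to false; next a becomes -15; next acc becomes 1; next at j=2:; next acc becomes 0; next at j=3:; next acc becomes 0; next acc becomes 18; next final value 180
100 against 180: the behavior changed.
verdict: not equivalent; witness: a=-5, b=-2, c=-4


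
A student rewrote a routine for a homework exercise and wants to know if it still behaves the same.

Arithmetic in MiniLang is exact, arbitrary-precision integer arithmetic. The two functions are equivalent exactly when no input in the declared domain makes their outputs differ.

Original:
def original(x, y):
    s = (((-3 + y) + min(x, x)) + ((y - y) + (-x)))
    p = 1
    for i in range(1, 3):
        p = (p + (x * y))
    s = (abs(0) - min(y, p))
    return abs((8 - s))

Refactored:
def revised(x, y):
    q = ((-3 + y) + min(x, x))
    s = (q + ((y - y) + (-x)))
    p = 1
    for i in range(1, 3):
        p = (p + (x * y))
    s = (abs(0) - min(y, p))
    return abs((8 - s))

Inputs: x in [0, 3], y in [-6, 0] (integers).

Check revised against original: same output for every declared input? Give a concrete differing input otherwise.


Equivalent — the differences include local variable names differ, and statement counts differ, yet no declared input distinguishes the two.
Tracing x=2, y=0: original: s := -3 | p := 1 | iter i=1: | p := 1 | iter i=2: | p := 1 | s := 0 | result 8 | revised: q := -1 | s := -3 | p := 1 | iter i=1: | p := 1 | iter i=2: | p := 1 | s := 0 | result 8 — matching result 8.
An exhaustive pass over the 28 declared inputs shows identical outputs.
verdict: equivalent


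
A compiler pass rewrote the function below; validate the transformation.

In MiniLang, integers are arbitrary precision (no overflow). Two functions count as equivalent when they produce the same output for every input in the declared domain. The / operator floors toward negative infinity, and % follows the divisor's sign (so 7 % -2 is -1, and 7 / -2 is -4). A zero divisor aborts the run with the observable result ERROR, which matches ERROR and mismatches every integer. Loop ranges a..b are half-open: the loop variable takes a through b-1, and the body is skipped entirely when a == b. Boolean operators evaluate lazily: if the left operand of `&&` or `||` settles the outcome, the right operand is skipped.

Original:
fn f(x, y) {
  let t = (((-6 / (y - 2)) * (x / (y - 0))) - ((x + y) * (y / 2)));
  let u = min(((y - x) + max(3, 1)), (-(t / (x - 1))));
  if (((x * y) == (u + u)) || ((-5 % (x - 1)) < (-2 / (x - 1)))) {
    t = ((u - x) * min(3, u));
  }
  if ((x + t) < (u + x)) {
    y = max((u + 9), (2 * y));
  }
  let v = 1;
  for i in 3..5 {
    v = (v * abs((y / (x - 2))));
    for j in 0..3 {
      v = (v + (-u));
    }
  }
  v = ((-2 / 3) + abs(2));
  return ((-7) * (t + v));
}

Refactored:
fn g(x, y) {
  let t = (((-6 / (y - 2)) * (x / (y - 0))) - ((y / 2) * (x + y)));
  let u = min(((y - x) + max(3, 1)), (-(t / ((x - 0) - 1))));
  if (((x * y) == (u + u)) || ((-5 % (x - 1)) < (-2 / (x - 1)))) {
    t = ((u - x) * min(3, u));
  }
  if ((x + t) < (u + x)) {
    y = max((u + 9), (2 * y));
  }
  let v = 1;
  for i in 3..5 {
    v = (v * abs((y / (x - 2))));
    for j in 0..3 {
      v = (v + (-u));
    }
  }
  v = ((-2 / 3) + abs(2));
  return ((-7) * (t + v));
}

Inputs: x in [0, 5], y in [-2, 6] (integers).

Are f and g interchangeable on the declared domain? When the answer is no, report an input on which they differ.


Comparing the listings, the differences include: constant usage differs, and arithmetic usage differs.
One worked example (x=1, y=1) — f: t := 6 | divide-by-zero, output ERROR; g: t := 6 | divide-by-zero, output ERROR; agreement on ERROR.
Sweeping the whole domain (54 inputs) finds no disagreement.
verdict: equivalent


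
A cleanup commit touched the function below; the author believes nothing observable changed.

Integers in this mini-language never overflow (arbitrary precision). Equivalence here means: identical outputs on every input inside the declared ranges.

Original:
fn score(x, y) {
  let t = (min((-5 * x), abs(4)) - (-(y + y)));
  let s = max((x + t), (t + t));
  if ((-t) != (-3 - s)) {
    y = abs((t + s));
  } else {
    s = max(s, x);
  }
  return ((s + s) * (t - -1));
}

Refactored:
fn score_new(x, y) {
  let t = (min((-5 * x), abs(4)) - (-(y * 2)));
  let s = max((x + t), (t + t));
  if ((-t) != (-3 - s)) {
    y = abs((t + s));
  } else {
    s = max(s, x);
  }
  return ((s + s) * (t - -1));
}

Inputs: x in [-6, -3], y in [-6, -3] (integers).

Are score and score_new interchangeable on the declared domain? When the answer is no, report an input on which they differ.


The two are interchangeable: constant usage differs, plus arithmetic usage differs, and every declared input agrees.
One worked example (x=-3, y=-3) — score: t = -2; s = -4; ((-t) != (-3 - s)) -> true; y = 6; return 8; score_new: t = -2; s = -4; ((-t) != (-3 - s)) -> true; y = 6; return 8; agreement on 8.
An exhaustive pass over the 16 declared inputs shows identical outputs.
verdict: equivalent


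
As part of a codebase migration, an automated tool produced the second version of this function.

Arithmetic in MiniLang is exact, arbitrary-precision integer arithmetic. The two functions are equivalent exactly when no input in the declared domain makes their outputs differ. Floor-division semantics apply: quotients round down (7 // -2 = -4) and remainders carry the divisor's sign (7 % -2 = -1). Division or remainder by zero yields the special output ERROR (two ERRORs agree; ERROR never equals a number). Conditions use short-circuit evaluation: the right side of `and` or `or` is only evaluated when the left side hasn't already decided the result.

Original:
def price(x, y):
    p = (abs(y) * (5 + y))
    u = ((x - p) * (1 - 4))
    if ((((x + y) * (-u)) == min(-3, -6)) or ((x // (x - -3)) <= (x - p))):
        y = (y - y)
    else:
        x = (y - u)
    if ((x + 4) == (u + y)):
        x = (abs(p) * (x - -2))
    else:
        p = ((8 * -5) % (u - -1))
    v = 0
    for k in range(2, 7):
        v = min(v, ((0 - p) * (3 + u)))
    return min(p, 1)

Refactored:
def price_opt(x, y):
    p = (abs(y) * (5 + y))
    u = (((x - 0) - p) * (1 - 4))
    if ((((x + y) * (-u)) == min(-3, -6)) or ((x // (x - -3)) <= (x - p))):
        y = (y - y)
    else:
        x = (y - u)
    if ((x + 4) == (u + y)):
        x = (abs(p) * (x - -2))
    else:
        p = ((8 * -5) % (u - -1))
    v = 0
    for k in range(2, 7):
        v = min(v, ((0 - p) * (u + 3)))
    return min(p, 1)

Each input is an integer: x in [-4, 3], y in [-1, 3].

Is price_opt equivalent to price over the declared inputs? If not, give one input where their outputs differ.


Side by side, the visible changes include: constant usage differs, and arithmetic usage differs.
Tracing x=2, y=2: price: p=14, then u=36, then ((((x + y) * (-u)) == min(-3, -6)) or ((x // (x - -3)) <= (x - p))) is false, then x=-34, then ((x + 4) == (u + y)) is false, then p=34, then v=0, then (k=2), then v=-1326, then (k=3), then v=-1326, then (k=4), then v=-1326, then (k=5), then v=-1326, then (k=6), then v=-1326, then returns 1 | price_opt: p=14, then u=36, then ((((x + y) * (-u)) == min(-3, -6)) or ((x // (x - -3)) <= (x - p))) is false, then x=-34, then ((x + 4) == (u + y)) is false, then p=34, then v=0, then (k=2), then v=-1326, then (k=3), then v=-1326, then (k=4), then v=-1326, then (k=5), then v=-1326, then (k=6), then v=-1326, then returns 1 — matching result 1.
Every one of the 40 inputs gives matching results.
verdict: equivalent
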